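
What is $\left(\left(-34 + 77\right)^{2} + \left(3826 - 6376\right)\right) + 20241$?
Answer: $19540$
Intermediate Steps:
$\left(\left(-34 + 77\right)^{2} + \left(3826 - 6376\right)\right) + 20241 = \left(43^{2} - 2550\right) + 20241 = \left(1849 - 2550\right) + 20241 = -701 + 20241 = 19540$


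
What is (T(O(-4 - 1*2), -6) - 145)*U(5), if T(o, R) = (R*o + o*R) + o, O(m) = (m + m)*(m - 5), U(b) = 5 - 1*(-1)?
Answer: -9582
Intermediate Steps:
U(b) = 6 (U(b) = 5 + 1 = 6)
O(m) = 2*m*(-5 + m) (O(m) = (2*m)*(-5 + m) = 2*m*(-5 + m))
T(o, R) = o + 2*R*o (T(o, R) = (R*o + R*o) + o = 2*R*o + o = o + 2*R*o)
(T(O(-4 - 1*2), -6) - 145)*U(5) = ((2*(-4 - 1*2)*(-5 + (-4 - 1*2)))*(1 + 2*(-6)) - 145)*6 = ((2*(-4 - 2)*(-5 + (-4 - 2)))*(1 - 12) - 145)*6 = ((2*(-6)*(-5 - 6))*(-11) - 145)*6 = ((2*(-6)*(-11))*(-11) - 145)*6 = (132*(-11) - 145)*6 = (-1452 - 145)*6 = -1597*6 = -9582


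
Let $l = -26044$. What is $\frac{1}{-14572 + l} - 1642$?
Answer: $- \frac{66691473}{40616} \approx -1642.0$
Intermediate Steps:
$\frac{1}{-14572 + l} - 1642 = \frac{1}{-14572 - 26044} - 1642 = \frac{1}{-40616} - 1642 = - \frac{1}{40616} - 1642 = - \frac{66691473}{40616}$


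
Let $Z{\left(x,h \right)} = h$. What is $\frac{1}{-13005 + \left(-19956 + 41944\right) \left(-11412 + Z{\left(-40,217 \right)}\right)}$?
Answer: $- \frac{1}{246168665} \approx -4.0623 \cdot 10^{-9}$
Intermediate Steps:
$\frac{1}{-13005 + \left(-19956 + 41944\right) \left(-11412 + Z{\left(-40,217 \right)}\right)} = \frac{1}{-13005 + \left(-19956 + 41944\right) \left(-11412 + 217\right)} = \frac{1}{-13005 + 21988 \left(-11195\right)} = \frac{1}{-13005 - 246155660} = \frac{1}{-246168665} = - \frac{1}{246168665}$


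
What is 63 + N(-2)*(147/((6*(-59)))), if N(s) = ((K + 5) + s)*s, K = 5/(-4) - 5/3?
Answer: 44653/708 ≈ 63.069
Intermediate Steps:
K = -35/12 (K = 5*(-¼) - 5*⅓ = -5/4 - 5/3 = -35/12 ≈ -2.9167)
N(s) = s*(25/12 + s) (N(s) = ((-35/12 + 5) + s)*s = (25/12 + s)*s = s*(25/12 + s))
63 + N(-2)*(147/((6*(-59)))) = 63 + ((1/12)*(-2)*(25 + 12*(-2)))*(147/((6*(-59)))) = 63 + ((1/12)*(-2)*(25 - 24))*(147/(-354)) = 63 + ((1/12)*(-2)*1)*(147*(-1/354)) = 63 - ⅙*(-49/118) = 63 + 49/708 = 44653/708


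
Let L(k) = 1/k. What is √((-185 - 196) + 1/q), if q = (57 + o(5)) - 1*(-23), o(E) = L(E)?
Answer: 26*I*√90626/401 ≈ 19.519*I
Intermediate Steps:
o(E) = 1/E
q = 401/5 (q = (57 + 1/5) - 1*(-23) = (57 + ⅕) + 23 = 286/5 + 23 = 401/5 ≈ 80.200)
√((-185 - 196) + 1/q) = √((-185 - 196) + 1/(401/5)) = √(-381 + 5/401) = √(-152776/401) = 26*I*√90626/401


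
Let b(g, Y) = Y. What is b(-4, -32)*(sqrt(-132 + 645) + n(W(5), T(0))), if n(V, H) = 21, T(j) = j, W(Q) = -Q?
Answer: -672 - 96*sqrt(57) ≈ -1396.8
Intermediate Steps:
b(-4, -32)*(sqrt(-132 + 645) + n(W(5), T(0))) = -32*(sqrt(-132 + 645) + 21) = -32*(sqrt(513) + 21) = -32*(3*sqrt(57) + 21) = -32*(21 + 3*sqrt(57)) = -672 - 96*sqrt(57)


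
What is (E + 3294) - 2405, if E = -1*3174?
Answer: -2285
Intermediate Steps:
E = -3174
(E + 3294) - 2405 = (-3174 + 3294) - 2405 = 120 - 2405 = -2285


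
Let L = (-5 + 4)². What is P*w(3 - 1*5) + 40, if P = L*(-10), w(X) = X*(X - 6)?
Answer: -120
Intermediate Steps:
w(X) = X*(-6 + X)
L = 1 (L = (-1)² = 1)
P = -10 (P = 1*(-10) = -10)
P*w(3 - 1*5) + 40 = -10*(3 - 1*5)*(-6 + (3 - 1*5)) + 40 = -10*(3 - 5)*(-6 + (3 - 5)) + 40 = -(-20)*(-6 - 2) + 40 = -(-20)*(-8) + 40 = -10*16 + 40 = -160 + 40 = -120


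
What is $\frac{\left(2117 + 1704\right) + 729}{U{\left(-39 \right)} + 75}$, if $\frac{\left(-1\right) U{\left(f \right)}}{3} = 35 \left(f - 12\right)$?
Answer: $\frac{455}{543} \approx 0.83794$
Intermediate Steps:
$U{\left(f \right)} = 1260 - 105 f$ ($U{\left(f \right)} = - 3 \cdot 35 \left(f - 12\right) = - 3 \cdot 35 \left(-12 + f\right) = - 3 \left(-420 + 35 f\right) = 1260 - 105 f$)
$\frac{\left(2117 + 1704\right) + 729}{U{\left(-39 \right)} + 75} = \frac{\left(2117 + 1704\right) + 729}{\left(1260 - -4095\right) + 75} = \frac{3821 + 729}{\left(1260 + 4095\right) + 75} = \frac{4550}{5355 + 75} = \frac{4550}{5430} = 4550 \cdot \frac{1}{5430} = \frac{455}{543}$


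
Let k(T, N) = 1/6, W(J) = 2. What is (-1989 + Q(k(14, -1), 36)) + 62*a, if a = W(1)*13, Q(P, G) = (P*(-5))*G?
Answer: -407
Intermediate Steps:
k(T, N) = 1/6
Q(P, G) = -5*G*P (Q(P, G) = (-5*P)*G = -5*G*P)
a = 26 (a = 2*13 = 26)
(-1989 + Q(k(14, -1), 36)) + 62*a = (-1989 - 5*36*1/6) + 62*26 = (-1989 - 30) + 1612 = -2019 + 1612 = -407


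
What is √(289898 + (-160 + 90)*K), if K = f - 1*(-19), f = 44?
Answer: 4*√17843 ≈ 534.31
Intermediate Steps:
K = 63 (K = 44 - 1*(-19) = 44 + 19 = 63)
√(289898 + (-160 + 90)*K) = √(289898 + (-160 + 90)*63) = √(289898 - 70*63) = √(289898 - 4410) = √285488 = 4*√17843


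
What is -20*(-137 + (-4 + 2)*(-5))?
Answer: 2540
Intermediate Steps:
-20*(-137 + (-4 + 2)*(-5)) = -20*(-137 - 2*(-5)) = -20*(-137 + 10) = -20*(-127) = 2540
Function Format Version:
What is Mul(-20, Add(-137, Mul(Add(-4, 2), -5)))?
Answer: 2540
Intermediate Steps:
Mul(-20, Add(-137, Mul(Add(-4, 2), -5))) = Mul(-20, Add(-137, Mul(-2, -5))) = Mul(-20, Add(-137, 10)) = Mul(-20, -127) = 2540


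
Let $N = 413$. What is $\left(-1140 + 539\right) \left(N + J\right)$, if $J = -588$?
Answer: $105175$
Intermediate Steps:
$\left(-1140 + 539\right) \left(N + J\right) = \left(-1140 + 539\right) \left(413 - 588\right) = \left(-601\right) \left(-175\right) = 105175$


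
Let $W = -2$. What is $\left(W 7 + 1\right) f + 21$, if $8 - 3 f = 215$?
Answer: $918$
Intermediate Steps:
$f = -69$ ($f = \frac{8}{3} - \frac{215}{3} = -69$)
$\left(W 7 + 1\right) f + 21 = \left(\left(-2\right) 7 + 1\right) \left(-69\right) + 21 = \left(-14 + 1\right) \left(-69\right) + 21 = \left(-13\right) \left(-69\right) + 21 = 897 + 21 = 918$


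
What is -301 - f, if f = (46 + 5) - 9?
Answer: -343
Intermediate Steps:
f = 42 (f = 51 - 9 = 42)
-301 - f = -301 - 1*42 = -301 - 42 = -343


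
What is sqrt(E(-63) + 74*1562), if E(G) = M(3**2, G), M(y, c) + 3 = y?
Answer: sqrt(115594) ≈ 339.99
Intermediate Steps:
M(y, c) = -3 + y
E(G) = 6 (E(G) = -3 + 3**2 = -3 + 9 = 6)
sqrt(E(-63) + 74*1562) = sqrt(6 + 74*1562) = sqrt(6 + 115588) = sqrt(115594)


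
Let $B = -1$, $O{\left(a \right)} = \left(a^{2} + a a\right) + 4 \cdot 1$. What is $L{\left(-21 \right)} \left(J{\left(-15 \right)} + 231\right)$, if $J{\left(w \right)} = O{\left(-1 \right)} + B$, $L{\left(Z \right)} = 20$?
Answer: $4720$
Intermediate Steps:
$O{\left(a \right)} = 4 + 2 a^{2}$ ($O{\left(a \right)} = \left(a^{2} + a^{2}\right) + 4 = 2 a^{2} + 4 = 4 + 2 a^{2}$)
$J{\left(w \right)} = 5$ ($J{\left(w \right)} = \left(4 + 2 \left(-1\right)^{2}\right) - 1 = \left(4 + 2 \cdot 1\right) - 1 = \left(4 + 2\right) - 1 = 6 - 1 = 5$)
$L{\left(-21 \right)} \left(J{\left(-15 \right)} + 231\right) = 20 \left(5 + 231\right) = 20 \cdot 236 = 4720$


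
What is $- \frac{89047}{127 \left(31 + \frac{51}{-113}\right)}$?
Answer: $- \frac{10062311}{438404} \approx -22.952$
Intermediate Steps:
$- \frac{89047}{127 \left(31 + \frac{51}{-113}\right)} = - \frac{89047}{127 \left(31 + 51 \left(- \frac{1}{113}\right)\right)} = - \frac{89047}{127 \left(31 - \frac{51}{113}\right)} = - \frac{89047}{127 \cdot \frac{3452}{113}} = - \frac{89047}{\frac{438404}{113}} = \left(-89047\right) \frac{113}{438404} = - \frac{10062311}{438404}$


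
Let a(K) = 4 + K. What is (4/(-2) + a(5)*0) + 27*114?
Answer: 3076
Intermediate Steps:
(4/(-2) + a(5)*0) + 27*114 = (4/(-2) + (4 + 5)*0) + 27*114 = (4*(-½) + 9*0) + 3078 = (-2 + 0) + 3078 = -2 + 3078 = 3076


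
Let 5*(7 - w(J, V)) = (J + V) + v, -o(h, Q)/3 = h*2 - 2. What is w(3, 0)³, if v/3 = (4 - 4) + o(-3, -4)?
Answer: -512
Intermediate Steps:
o(h, Q) = 6 - 6*h (o(h, Q) = -3*(h*2 - 2) = -3*(2*h - 2) = -3*(-2 + 2*h) = 6 - 6*h)
v = 72 (v = 3*((4 - 4) + (6 - 6*(-3))) = 3*(0 + (6 + 18)) = 3*(0 + 24) = 3*24 = 72)
w(J, V) = -37/5 - J/5 - V/5 (w(J, V) = 7 - ((J + V) + 72)/5 = 7 - (72 + J + V)/5 = 7 + (-72/5 - J/5 - V/5) = -37/5 - J/5 - V/5)
w(3, 0)³ = (-37/5 - ⅕*3 - ⅕*0)³ = (-37/5 - ⅗ + 0)³ = (-8)³ = -512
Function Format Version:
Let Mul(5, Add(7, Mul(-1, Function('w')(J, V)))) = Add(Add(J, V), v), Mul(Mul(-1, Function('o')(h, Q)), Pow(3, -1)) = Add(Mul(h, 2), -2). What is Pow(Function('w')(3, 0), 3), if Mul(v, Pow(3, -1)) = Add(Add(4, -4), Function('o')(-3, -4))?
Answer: -512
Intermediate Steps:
Function('o')(h, Q) = Add(6, Mul(-6, h)) (Function('o')(h, Q) = Mul(-3, Add(Mul(h, 2), -2)) = Mul(-3, Add(Mul(2, h), -2)) = Mul(-3, Add(-2, Mul(2, h))) = Add(6, Mul(-6, h)))
v = 72 (v = Mul(3, Add(Add(4, -4), Add(6, Mul(-6, -3)))) = Mul(3, Add(0, Add(6, 18))) = Mul(3, Add(0, 24)) = Mul(3, 24) = 72)
Function('w')(J, V) = Add(Rational(-37, 5), Mul(Rational(-1, 5), J), Mul(Rational(-1, 5), V)) (Function('w')(J, V) = Add(7, Mul(Rational(-1, 5), Add(Add(J, V), 72))) = Add(7, Mul(Rational(-1, 5), Add(72, J, V))) = Add(7, Add(Rational(-72, 5), Mul(Rational(-1, 5), J), Mul(Rational(-1, 5), V))) = Add(Rational(-37, 5), Mul(Rational(-1, 5), J), Mul(Rational(-1, 5), V)))
Pow(Function('w')(3, 0), 3) = Pow(Add(Rational(-37, 5), Mul(Rational(-1, 5), 3), Mul(Rational(-1, 5), 0)), 3) = Pow(Add(Rational(-37, 5), Rational(-3, 5), 0), 3) = Pow(-8, 3) = -512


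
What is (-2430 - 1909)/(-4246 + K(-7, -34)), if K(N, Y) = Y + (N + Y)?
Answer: 4339/4321 ≈ 1.0042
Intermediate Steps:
K(N, Y) = N + 2*Y
(-2430 - 1909)/(-4246 + K(-7, -34)) = (-2430 - 1909)/(-4246 + (-7 + 2*(-34))) = -4339/(-4246 + (-7 - 68)) = -4339/(-4246 - 75) = -4339/(-4321) = -4339*(-1/4321) = 4339/4321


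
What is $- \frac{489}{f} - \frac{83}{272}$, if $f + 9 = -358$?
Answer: $\frac{102547}{99824} \approx 1.0273$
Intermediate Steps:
$f = -367$ ($f = -9 - 358 = -367$)
$- \frac{489}{f} - \frac{83}{272} = - \frac{489}{-367} - \frac{83}{272} = \left(-489\right) \left(- \frac{1}{367}\right) - \frac{83}{272} = \frac{489}{367} - \frac{83}{272} = \frac{102547}{99824}$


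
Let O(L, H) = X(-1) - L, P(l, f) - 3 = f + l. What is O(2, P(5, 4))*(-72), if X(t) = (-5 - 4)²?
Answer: -5688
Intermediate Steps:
X(t) = 81 (X(t) = (-9)² = 81)
P(l, f) = 3 + f + l (P(l, f) = 3 + (f + l) = 3 + f + l)
O(L, H) = 81 - L
O(2, P(5, 4))*(-72) = (81 - 1*2)*(-72) = (81 - 2)*(-72) = 79*(-72) = -5688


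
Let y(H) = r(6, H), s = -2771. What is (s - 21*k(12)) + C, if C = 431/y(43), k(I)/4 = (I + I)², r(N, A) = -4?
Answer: -205051/4 ≈ -51263.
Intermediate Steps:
y(H) = -4
k(I) = 16*I² (k(I) = 4*(I + I)² = 4*(2*I)² = 4*(4*I²) = 16*I²)
C = -431/4 (C = 431/(-4) = 431*(-¼) = -431/4 ≈ -107.75)
(s - 21*k(12)) + C = (-2771 - 336*12²) - 431/4 = (-2771 - 336*144) - 431/4 = (-2771 - 21*2304) - 431/4 = (-2771 - 48384) - 431/4 = -51155 - 431/4 = -205051/4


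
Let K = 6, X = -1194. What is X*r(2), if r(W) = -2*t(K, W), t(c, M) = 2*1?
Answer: 4776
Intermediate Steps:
t(c, M) = 2
r(W) = -4 (r(W) = -2*2 = -4)
X*r(2) = -1194*(-4) = 4776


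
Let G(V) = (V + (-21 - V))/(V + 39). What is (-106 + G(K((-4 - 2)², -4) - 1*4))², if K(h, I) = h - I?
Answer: 7059649/625 ≈ 11295.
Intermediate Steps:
G(V) = -21/(39 + V)
(-106 + G(K((-4 - 2)², -4) - 1*4))² = (-106 - 21/(39 + (((-4 - 2)² - 1*(-4)) - 1*4)))² = (-106 - 21/(39 + (((-6)² + 4) - 4)))² = (-106 - 21/(39 + ((36 + 4) - 4)))² = (-106 - 21/(39 + (40 - 4)))² = (-106 - 21/(39 + 36))² = (-106 - 21/75)² = (-106 - 21*1/75)² = (-106 - 7/25)² = (-2657/25)² = 7059649/625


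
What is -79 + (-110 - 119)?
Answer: -308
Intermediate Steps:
-79 + (-110 - 119) = -79 - 229 = -308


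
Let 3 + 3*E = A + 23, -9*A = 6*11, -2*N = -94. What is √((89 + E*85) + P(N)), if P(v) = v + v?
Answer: √4877/3 ≈ 23.279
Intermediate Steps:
N = 47 (N = -½*(-94) = 47)
A = -22/3 (A = -2*11/3 = -⅑*66 = -22/3 ≈ -7.3333)
P(v) = 2*v
E = 38/9 (E = -1 + (-22/3 + 23)/3 = -1 + (⅓)*(47/3) = -1 + 47/9 = 38/9 ≈ 4.2222)
√((89 + E*85) + P(N)) = √((89 + (38/9)*85) + 2*47) = √((89 + 3230/9) + 94) = √(4031/9 + 94) = √(4877/9) = √4877/3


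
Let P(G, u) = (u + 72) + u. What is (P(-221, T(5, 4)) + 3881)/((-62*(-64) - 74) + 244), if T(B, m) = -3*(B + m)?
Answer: 3899/4138 ≈ 0.94224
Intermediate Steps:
T(B, m) = -3*B - 3*m
P(G, u) = 72 + 2*u (P(G, u) = (72 + u) + u = 72 + 2*u)
(P(-221, T(5, 4)) + 3881)/((-62*(-64) - 74) + 244) = ((72 + 2*(-3*5 - 3*4)) + 3881)/((-62*(-64) - 74) + 244) = ((72 + 2*(-15 - 12)) + 3881)/((3968 - 74) + 244) = ((72 + 2*(-27)) + 3881)/(3894 + 244) = ((72 - 54) + 3881)/4138 = (18 + 3881)*(1/4138) = 3899*(1/4138) = 3899/4138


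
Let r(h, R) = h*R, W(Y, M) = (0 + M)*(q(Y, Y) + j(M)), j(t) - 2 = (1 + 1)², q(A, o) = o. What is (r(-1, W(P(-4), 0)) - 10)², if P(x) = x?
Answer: 100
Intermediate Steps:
j(t) = 6 (j(t) = 2 + (1 + 1)² = 2 + 2² = 2 + 4 = 6)
W(Y, M) = M*(6 + Y) (W(Y, M) = (0 + M)*(Y + 6) = M*(6 + Y))
r(h, R) = R*h
(r(-1, W(P(-4), 0)) - 10)² = ((0*(6 - 4))*(-1) - 10)² = ((0*2)*(-1) - 10)² = (0*(-1) - 10)² = (0 - 10)² = (-10)² = 100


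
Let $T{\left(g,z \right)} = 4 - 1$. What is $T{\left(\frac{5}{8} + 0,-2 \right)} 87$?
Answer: $261$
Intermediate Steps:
$T{\left(g,z \right)} = 3$ ($T{\left(g,z \right)} = 4 - 1 = 3$)
$T{\left(\frac{5}{8} + 0,-2 \right)} 87 = 3 \cdot 87 = 261$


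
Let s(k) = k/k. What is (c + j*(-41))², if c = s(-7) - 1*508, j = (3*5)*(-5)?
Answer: 6594624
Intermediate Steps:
j = -75 (j = 15*(-5) = -75)
s(k) = 1
c = -507 (c = 1 - 1*508 = 1 - 508 = -507)
(c + j*(-41))² = (-507 - 75*(-41))² = (-507 + 3075)² = 2568² = 6594624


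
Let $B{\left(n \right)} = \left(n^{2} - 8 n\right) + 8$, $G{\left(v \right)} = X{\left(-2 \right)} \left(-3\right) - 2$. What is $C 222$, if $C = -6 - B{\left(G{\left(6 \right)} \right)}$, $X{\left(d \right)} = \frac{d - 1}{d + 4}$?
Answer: $- \frac{111}{2} \approx -55.5$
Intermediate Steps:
$X{\left(d \right)} = \frac{-1 + d}{4 + d}$
$G{\left(v \right)} = \frac{5}{2}$ ($G{\left(v \right)} = \frac{-1 - 2}{4 - 2} \left(-3\right) - 2 = \frac{1}{2} \left(-3\right) \left(-3\right) - 2 = \left(- \frac{3}{2}\right) \left(-3\right) - 2 = \frac{9}{2} - 2 = \frac{5}{2}$)
$B{\left(n \right)} = 8 + n^{2} - 8 n$
$C = - \frac{1}{4}$ ($C = -6 - \left(8 + \left(\frac{5}{2}\right)^{2} - 20\right) = -6 - \left(8 + \frac{25}{4} - 20\right) = -6 - - \frac{23}{4} = -6 + \frac{23}{4} = - \frac{1}{4} \approx -0.25$)
$C 222 = \left(- \frac{1}{4}\right) 222 = - \frac{111}{2}$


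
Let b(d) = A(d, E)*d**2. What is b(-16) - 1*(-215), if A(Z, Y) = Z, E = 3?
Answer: -3881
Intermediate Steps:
b(d) = d**3 (b(d) = d*d**2 = d**3)
b(-16) - 1*(-215) = (-16)**3 - 1*(-215) = -4096 + 215 = -3881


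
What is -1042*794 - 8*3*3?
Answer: -827420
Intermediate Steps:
-1042*794 - 8*3*3 = -827348 - 72 = -827420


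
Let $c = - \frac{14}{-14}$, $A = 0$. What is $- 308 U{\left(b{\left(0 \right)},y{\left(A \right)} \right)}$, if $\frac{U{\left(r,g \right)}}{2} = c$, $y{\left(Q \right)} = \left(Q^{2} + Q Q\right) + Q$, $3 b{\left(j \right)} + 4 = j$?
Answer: $-616$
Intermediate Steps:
$b{\left(j \right)} = - \frac{4}{3} + \frac{j}{3}$
$c = 1$ ($c = \left(-14\right) \left(- \frac{1}{14}\right) = 1$)
$y{\left(Q \right)} = Q + 2 Q^{2}$ ($y{\left(Q \right)} = \left(Q^{2} + Q^{2}\right) + Q = 2 Q^{2} + Q = Q + 2 Q^{2}$)
$U{\left(r,g \right)} = 2$ ($U{\left(r,g \right)} = 2 \cdot 1 = 2$)
$- 308 U{\left(b{\left(0 \right)},y{\left(A \right)} \right)} = \left(-308\right) 2 = -616$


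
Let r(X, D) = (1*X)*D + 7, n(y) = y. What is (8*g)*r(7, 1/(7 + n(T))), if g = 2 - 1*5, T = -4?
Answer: -224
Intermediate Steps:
g = -3 (g = 2 - 5 = -3)
r(X, D) = 7 + D*X (r(X, D) = X*D + 7 = D*X + 7 = 7 + D*X)
(8*g)*r(7, 1/(7 + n(T))) = (8*(-3))*(7 + 7/(7 - 4)) = -24*(7 + 7/3) = -24*28/3 = -224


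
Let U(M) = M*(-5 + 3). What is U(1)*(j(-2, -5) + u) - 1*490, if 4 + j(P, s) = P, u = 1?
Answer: -480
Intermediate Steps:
U(M) = -2*M (U(M) = M*(-2) = -2*M)
j(P, s) = -4 + P
U(1)*(j(-2, -5) + u) - 1*490 = (-2*1)*((-4 - 2) + 1) - 1*490 = -2*(-6 + 1) - 490 = -2*(-5) - 490 = 10 - 490 = -480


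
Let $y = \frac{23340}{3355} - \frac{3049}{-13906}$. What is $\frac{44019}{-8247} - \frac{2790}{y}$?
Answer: $- \frac{72547987135011}{184070530163} \approx -394.13$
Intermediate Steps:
$y = \frac{66959087}{9330926}$ ($y = 23340 \cdot \frac{1}{3355} - - \frac{3049}{13906} = \frac{4668}{671} + \frac{3049}{13906} = \frac{66959087}{9330926} \approx 7.176$)
$\frac{44019}{-8247} - \frac{2790}{y} = \frac{44019}{-8247} - \frac{2790}{\frac{66959087}{9330926}} = 44019 \left(- \frac{1}{8247}\right) - \frac{26033283540}{66959087} = - \frac{14673}{2749} - \frac{26033283540}{66959087} = - \frac{72547987135011}{184070530163}$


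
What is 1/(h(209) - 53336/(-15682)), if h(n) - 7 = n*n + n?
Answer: 7841/344223045 ≈ 2.2779e-5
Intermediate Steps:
h(n) = 7 + n + n² (h(n) = 7 + (n*n + n) = 7 + (n² + n) = 7 + (n + n²) = 7 + n + n²)
1/(h(209) - 53336/(-15682)) = 1/((7 + 209 + 209²) - 53336/(-15682)) = 1/((7 + 209 + 43681) - 53336*(-1/15682)) = 1/(43897 + 26668/7841) = 1/(344223045/7841) = 7841/344223045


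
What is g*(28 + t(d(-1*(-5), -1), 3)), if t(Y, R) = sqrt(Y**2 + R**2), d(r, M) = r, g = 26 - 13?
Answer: 364 + 13*sqrt(34) ≈ 439.80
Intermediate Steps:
g = 13
t(Y, R) = sqrt(R**2 + Y**2)
g*(28 + t(d(-1*(-5), -1), 3)) = 13*(28 + sqrt(3**2 + (-1*(-5))**2)) = 13*(28 + sqrt(9 + 5**2)) = 13*(28 + sqrt(9 + 25)) = 13*(28 + sqrt(34)) = 364 + 13*sqrt(34)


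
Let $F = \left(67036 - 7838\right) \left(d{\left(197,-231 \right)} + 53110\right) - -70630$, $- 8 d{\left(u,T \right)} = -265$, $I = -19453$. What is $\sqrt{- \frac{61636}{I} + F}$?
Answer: $\frac{\sqrt{97185384841252343}}{5558} \approx 56090.0$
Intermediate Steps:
$d{\left(u,T \right)} = \frac{265}{8}$ ($d{\left(u,T \right)} = \left(- \frac{1}{8}\right) \left(-265\right) = \frac{265}{8}$)
$F = \frac{12584149375}{4}$ ($F = \left(67036 - 7838\right) \left(\frac{265}{8} + 53110\right) - -70630 = 59198 \cdot \frac{425145}{8} + 70630 = \frac{12583866855}{4} + 70630 = \frac{12584149375}{4} \approx 3.146 \cdot 10^{9}$)
$\sqrt{- \frac{61636}{I} + F} = \sqrt{- \frac{61636}{-19453} + \frac{12584149375}{4}} = \sqrt{\left(-61636\right) \left(- \frac{1}{19453}\right) + \frac{12584149375}{4}} = \sqrt{\frac{61636}{19453} + \frac{12584149375}{4}} = \sqrt{\frac{244799458038419}{77812}} = \frac{\sqrt{97185384841252343}}{5558}$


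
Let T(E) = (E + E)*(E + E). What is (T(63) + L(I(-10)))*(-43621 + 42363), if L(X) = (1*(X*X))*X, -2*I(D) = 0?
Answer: -19972008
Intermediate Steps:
I(D) = 0 (I(D) = -1/2*0 = 0)
L(X) = X**3 (L(X) = (1*X**2)*X = X**2*X = X**3)
T(E) = 4*E**2 (T(E) = (2*E)*(2*E) = 4*E**2)
(T(63) + L(I(-10)))*(-43621 + 42363) = (4*63**2 + 0**3)*(-43621 + 42363) = (4*3969 + 0)*(-1258) = (15876 + 0)*(-1258) = 15876*(-1258) = -19972008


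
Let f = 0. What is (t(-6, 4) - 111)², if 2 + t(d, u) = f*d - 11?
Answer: 15376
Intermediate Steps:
t(d, u) = -13 (t(d, u) = -2 + (0*d - 11) = -2 + (0 - 11) = -2 - 11 = -13)
(t(-6, 4) - 111)² = (-13 - 111)² = (-124)² = 15376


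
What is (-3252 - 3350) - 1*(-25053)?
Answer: 18451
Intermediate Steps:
(-3252 - 3350) - 1*(-25053) = -6602 + 25053 = 18451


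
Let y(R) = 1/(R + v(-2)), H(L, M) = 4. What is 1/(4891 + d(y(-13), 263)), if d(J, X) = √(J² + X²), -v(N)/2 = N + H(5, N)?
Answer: 1413499/6893433767 - 17*√19989842/6893433767 ≈ 0.00019402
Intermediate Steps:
v(N) = -8 - 2*N (v(N) = -2*(N + 4) = -2*(4 + N) = -8 - 2*N)
y(R) = 1/(-4 + R) (y(R) = 1/(R + (-8 - 2*(-2))) = 1/(R + (-8 + 4)) = 1/(R - 4) = 1/(-4 + R))
1/(4891 + d(y(-13), 263)) = 1/(4891 + √((1/(-4 - 13))² + 263²)) = 1/(4891 + √((1/(-17))² + 69169)) = 1/(4891 + √((-1/17)² + 69169)) = 1/(4891 + √(1/289 + 69169)) = 1/(4891 + √(19989842/289)) = 1/(4891 + √19989842/17)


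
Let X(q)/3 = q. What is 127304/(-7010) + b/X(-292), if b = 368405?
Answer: -1347018677/3070380 ≈ -438.71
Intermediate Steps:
X(q) = 3*q
127304/(-7010) + b/X(-292) = 127304/(-7010) + 368405/((3*(-292))) = 127304*(-1/7010) + 368405/(-876) = -63652/3505 + 368405*(-1/876) = -63652/3505 - 368405/876 = -1347018677/3070380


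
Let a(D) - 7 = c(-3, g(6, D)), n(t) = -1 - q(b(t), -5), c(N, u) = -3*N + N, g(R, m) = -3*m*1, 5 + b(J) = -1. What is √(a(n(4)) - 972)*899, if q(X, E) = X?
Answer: 899*I*√959 ≈ 27840.0*I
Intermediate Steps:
b(J) = -6 (b(J) = -5 - 1 = -6)
g(R, m) = -3*m
c(N, u) = -2*N
n(t) = 5 (n(t) = -1 - 1*(-6) = -1 + 6 = 5)
a(D) = 13 (a(D) = 7 - 2*(-3) = 7 + 6 = 13)
√(a(n(4)) - 972)*899 = √(13 - 972)*899 = √(-959)*899 = (I*√959)*899 = 899*I*√959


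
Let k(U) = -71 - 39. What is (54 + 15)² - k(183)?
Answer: 4871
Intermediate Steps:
k(U) = -110
(54 + 15)² - k(183) = (54 + 15)² - 1*(-110) = 69² + 110 = 4761 + 110 = 4871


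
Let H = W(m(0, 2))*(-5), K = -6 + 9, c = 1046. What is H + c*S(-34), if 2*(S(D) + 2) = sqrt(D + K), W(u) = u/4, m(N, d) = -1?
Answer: -8363/4 + 523*I*sqrt(31) ≈ -2090.8 + 2911.9*I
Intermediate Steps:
K = 3
W(u) = u/4 (W(u) = u*(1/4) = u/4)
S(D) = -2 + sqrt(3 + D)/2 (S(D) = -2 + sqrt(D + 3)/2 = -2 + sqrt(3 + D)/2)
H = 5/4 (H = ((1/4)*(-1))*(-5) = -1/4*(-5) = 5/4 ≈ 1.2500)
H + c*S(-34) = 5/4 + 1046*(-2 + sqrt(3 - 34)/2) = 5/4 + 1046*(-2 + sqrt(-31)/2) = 5/4 + 1046*(-2 + (I*sqrt(31))/2) = 5/4 + 1046*(-2 + I*sqrt(31)/2) = 5/4 + (-2092 + 523*I*sqrt(31)) = -8363/4 + 523*I*sqrt(31)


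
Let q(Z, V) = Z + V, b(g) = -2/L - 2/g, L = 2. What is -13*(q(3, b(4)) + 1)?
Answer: -65/2 ≈ -32.500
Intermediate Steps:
b(g) = -1 - 2/g (b(g) = -2/2 - 2/g = -2*½ - 2/g = -1 - 2/g)
q(Z, V) = V + Z
-13*(q(3, b(4)) + 1) = -13*(((-2 - 1*4)/4 + 3) + 1) = -13*(((-2 - 4)/4 + 3) + 1) = -13*(((¼)*(-6) + 3) + 1) = -13*((-3/2 + 3) + 1) = -13*(3/2 + 1) = -13*5/2 = -65/2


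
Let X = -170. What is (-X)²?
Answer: 28900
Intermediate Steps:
(-X)² = (-1*(-170))² = 170² = 28900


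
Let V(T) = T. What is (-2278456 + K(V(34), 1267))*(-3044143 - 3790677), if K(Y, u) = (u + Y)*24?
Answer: 15359426218240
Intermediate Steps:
K(Y, u) = 24*Y + 24*u (K(Y, u) = (Y + u)*24 = 24*Y + 24*u)
(-2278456 + K(V(34), 1267))*(-3044143 - 3790677) = (-2278456 + (24*34 + 24*1267))*(-3044143 - 3790677) = (-2278456 + (816 + 30408))*(-6834820) = (-2278456 + 31224)*(-6834820) = -2247232*(-6834820) = 15359426218240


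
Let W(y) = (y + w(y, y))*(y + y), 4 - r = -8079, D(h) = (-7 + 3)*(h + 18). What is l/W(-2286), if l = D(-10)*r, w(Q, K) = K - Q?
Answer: -32332/1306449 ≈ -0.024748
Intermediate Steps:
D(h) = -72 - 4*h (D(h) = -4*(18 + h) = -72 - 4*h)
r = 8083 (r = 4 - 1*(-8079) = 4 + 8079 = 8083)
W(y) = 2*y² (W(y) = (y + (y - y))*(y + y) = (y + 0)*(2*y) = y*(2*y) = 2*y²)
l = -258656 (l = (-72 - 4*(-10))*8083 = (-72 + 40)*8083 = -32*8083 = -258656)
l/W(-2286) = -258656/(2*(-2286)²) = -258656/(2*5225796) = -258656/10451592 = -258656*1/10451592 = -32332/1306449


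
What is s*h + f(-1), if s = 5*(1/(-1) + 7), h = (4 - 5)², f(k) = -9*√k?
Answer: 30 - 9*I ≈ 30.0 - 9.0*I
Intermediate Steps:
h = 1 (h = (-1)² = 1)
s = 30 (s = 5*(-1 + 7) = 5*6 = 30)
s*h + f(-1) = 30*1 - 9*I = 30 - 9*I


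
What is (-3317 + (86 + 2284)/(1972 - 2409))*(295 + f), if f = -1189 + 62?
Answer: 1207979968/437 ≈ 2.7643e+6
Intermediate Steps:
f = -1127
(-3317 + (86 + 2284)/(1972 - 2409))*(295 + f) = (-3317 + (86 + 2284)/(1972 - 2409))*(295 - 1127) = (-3317 + 2370/(-437))*(-832) = (-3317 + 2370*(-1/437))*(-832) = (-3317 - 2370/437)*(-832) = -1451899/437*(-832) = 1207979968/437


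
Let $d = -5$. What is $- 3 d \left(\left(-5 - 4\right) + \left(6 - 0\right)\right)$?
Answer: $-45$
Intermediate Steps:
$- 3 d \left(\left(-5 - 4\right) + \left(6 - 0\right)\right) = \left(-3\right) \left(-5\right) \left(\left(-5 - 4\right) + \left(6 - 0\right)\right) = 15 \left(-9 + \left(6 + 0\right)\right) = 15 \left(-9 + 6\right) = 15 \left(-3\right) = -45$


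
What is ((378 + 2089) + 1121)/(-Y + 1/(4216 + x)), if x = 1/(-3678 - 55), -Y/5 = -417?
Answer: -1227589506/713356697 ≈ -1.7209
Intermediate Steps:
Y = 2085 (Y = -5*(-417) = 2085)
x = -1/3733 (x = 1/(-3733) = -1/3733 ≈ -0.00026788)
((378 + 2089) + 1121)/(-Y + 1/(4216 + x)) = ((378 + 2089) + 1121)/(-1*2085 + 1/(4216 - 1/3733)) = (2467 + 1121)/(-2085 + 1/(15738327/3733)) = 3588/(-2085 + 3733/15738327) = 3588/(-32814408062/15738327) = 3588*(-15738327/32814408062) = -1227589506/713356697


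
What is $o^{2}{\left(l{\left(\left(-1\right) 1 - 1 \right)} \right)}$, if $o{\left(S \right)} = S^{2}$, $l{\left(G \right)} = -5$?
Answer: $625$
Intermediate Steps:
$o^{2}{\left(l{\left(\left(-1\right) 1 - 1 \right)} \right)} = \left(\left(-5\right)^{2}\right)^{2} = 25^{2} = 625$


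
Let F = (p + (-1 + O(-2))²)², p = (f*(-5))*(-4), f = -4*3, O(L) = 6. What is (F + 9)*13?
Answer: 601042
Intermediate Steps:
f = -12
p = -240 (p = -12*(-5)*(-4) = 60*(-4) = -240)
F = 46225 (F = (-240 + (-1 + 6)²)² = (-240 + 5²)² = (-240 + 25)² = (-215)² = 46225)
(F + 9)*13 = (46225 + 9)*13 = 46234*13 = 601042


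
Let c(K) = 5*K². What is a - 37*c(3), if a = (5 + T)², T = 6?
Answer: -1544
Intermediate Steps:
a = 121 (a = (5 + 6)² = 11² = 121)
a - 37*c(3) = 121 - 185*3² = 121 - 185*9 = 121 - 37*45 = 121 - 1665 = -1544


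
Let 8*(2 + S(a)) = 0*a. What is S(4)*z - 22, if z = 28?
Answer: -78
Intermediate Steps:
S(a) = -2 (S(a) = -2 + (0*a)/8 = -2 + (⅛)*0 = -2 + 0 = -2)
S(4)*z - 22 = -2*28 - 22 = -56 - 22 = -78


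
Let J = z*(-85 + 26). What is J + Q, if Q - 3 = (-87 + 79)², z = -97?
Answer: 5790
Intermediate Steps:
Q = 67 (Q = 3 + (-87 + 79)² = 3 + (-8)² = 3 + 64 = 67)
J = 5723 (J = -97*(-85 + 26) = -97*(-59) = 5723)
J + Q = 5723 + 67 = 5790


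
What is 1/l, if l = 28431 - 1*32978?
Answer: -1/4547 ≈ -0.00021993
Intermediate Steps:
l = -4547 (l = 28431 - 32978 = -4547)
1/l = 1/(-4547) = -1/4547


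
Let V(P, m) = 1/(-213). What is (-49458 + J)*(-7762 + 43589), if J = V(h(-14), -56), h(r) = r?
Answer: -377421501985/213 ≈ -1.7719e+9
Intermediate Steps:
V(P, m) = -1/213
J = -1/213 ≈ -0.0046948
(-49458 + J)*(-7762 + 43589) = (-49458 - 1/213)*(-7762 + 43589) = -10534555/213*35827 = -377421501985/213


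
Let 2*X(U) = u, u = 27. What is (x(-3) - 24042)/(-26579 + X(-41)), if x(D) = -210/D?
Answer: 3688/4087 ≈ 0.90237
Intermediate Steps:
X(U) = 27/2 (X(U) = (½)*27 = 27/2)
(x(-3) - 24042)/(-26579 + X(-41)) = (-210/(-3) - 24042)/(-26579 + 27/2) = (-210*(-⅓) - 24042)/(-53131/2) = (70 - 24042)*(-2/53131) = -23972*(-2/53131) = 3688/4087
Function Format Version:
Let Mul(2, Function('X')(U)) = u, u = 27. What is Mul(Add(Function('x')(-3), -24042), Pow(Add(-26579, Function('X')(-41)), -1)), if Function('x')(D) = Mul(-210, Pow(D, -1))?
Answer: Rational(3688, 4087) ≈ 0.90237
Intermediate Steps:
Function('X')(U) = Rational(27, 2) (Function('X')(U) = Mul(Rational(1, 2), 27) = Rational(27, 2))
Mul(Add(Function('x')(-3), -24042), Pow(Add(-26579, Function('X')(-41)), -1)) = Mul(Add(Mul(-210, Pow(-3, -1)), -24042), Pow(Add(-26579, Rational(27, 2)), -1)) = Mul(Add(Mul(-210, Rational(-1, 3)), -24042), Pow(Rational(-53131, 2), -1)) = Mul(Add(70, -24042), Rational(-2, 53131)) = Mul(-23972, Rational(-2, 53131)) = Rational(3688, 4087)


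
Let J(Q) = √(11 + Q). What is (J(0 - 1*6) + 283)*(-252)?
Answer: -71316 - 252*√5 ≈ -71880.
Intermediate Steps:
(J(0 - 1*6) + 283)*(-252) = (√(11 + (0 - 1*6)) + 283)*(-252) = (√(11 + (0 - 6)) + 283)*(-252) = (√(11 - 6) + 283)*(-252) = (√5 + 283)*(-252) = (283 + √5)*(-252) = -71316 - 252*√5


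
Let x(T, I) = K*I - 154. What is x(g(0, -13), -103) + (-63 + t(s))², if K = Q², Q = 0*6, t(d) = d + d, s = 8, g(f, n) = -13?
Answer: 2055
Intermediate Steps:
t(d) = 2*d
Q = 0
K = 0 (K = 0² = 0)
x(T, I) = -154 (x(T, I) = 0*I - 154 = 0 - 154 = -154)
x(g(0, -13), -103) + (-63 + t(s))² = -154 + (-63 + 2*8)² = -154 + (-63 + 16)² = -154 + (-47)² = -154 + 2209 = 2055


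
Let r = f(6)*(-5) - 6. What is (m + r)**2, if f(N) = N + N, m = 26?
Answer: 1600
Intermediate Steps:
f(N) = 2*N
r = -66 (r = (2*6)*(-5) - 6 = 12*(-5) - 6 = -60 - 6 = -66)
(m + r)**2 = (26 - 66)**2 = (-40)**2 = 1600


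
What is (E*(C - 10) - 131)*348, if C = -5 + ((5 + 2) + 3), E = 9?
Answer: -61248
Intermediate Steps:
C = 5 (C = -5 + (7 + 3) = -5 + 10 = 5)
(E*(C - 10) - 131)*348 = (9*(5 - 10) - 131)*348 = (9*(-5) - 131)*348 = (-45 - 131)*348 = -176*348 = -61248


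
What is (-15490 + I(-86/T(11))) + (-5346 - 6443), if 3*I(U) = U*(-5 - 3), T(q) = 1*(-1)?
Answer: -82525/3 ≈ -27508.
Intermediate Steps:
T(q) = -1
I(U) = -8*U/3 (I(U) = (U*(-5 - 3))/3 = (U*(-8))/3 = (-8*U)/3 = -8*U/3)
(-15490 + I(-86/T(11))) + (-5346 - 6443) = (-15490 - (-688)/(3*(-1))) + (-5346 - 6443) = (-15490 - (-688)*(-1)/3) - 11789 = (-15490 - 8/3*86) - 11789 = (-15490 - 688/3) - 11789 = -47158/3 - 11789 = -82525/3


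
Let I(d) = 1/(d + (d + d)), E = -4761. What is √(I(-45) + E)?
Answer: 68*I*√2085/45 ≈ 69.0*I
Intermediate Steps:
I(d) = 1/(3*d) (I(d) = 1/(d + 2*d) = 1/(3*d))
√(I(-45) + E) = √((⅓)/(-45) - 4761) = √((⅓)*(-1/45) - 4761) = √(-1/135 - 4761) = √(-642736/135) = 68*I*√2085/45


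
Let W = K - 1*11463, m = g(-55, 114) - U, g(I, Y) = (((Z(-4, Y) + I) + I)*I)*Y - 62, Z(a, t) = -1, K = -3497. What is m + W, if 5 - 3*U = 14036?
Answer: 685625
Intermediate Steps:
U = -4677 (U = 5/3 - ⅓*14036 = 5/3 - 14036/3 = -4677)
g(I, Y) = -62 + I*Y*(-1 + 2*I) (g(I, Y) = (((-1 + I) + I)*I)*Y - 62 = ((-1 + 2*I)*I)*Y - 62 = (I*(-1 + 2*I))*Y - 62 = I*Y*(-1 + 2*I) - 62 = -62 + I*Y*(-1 + 2*I))
m = 700585 (m = (-62 - 1*(-55)*114 + 2*114*(-55)²) - 1*(-4677) = (-62 + 6270 + 2*114*3025) + 4677 = (-62 + 6270 + 689700) + 4677 = 695908 + 4677 = 700585)
W = -14960 (W = -3497 - 1*11463 = -3497 - 11463 = -14960)
m + W = 700585 - 14960 = 685625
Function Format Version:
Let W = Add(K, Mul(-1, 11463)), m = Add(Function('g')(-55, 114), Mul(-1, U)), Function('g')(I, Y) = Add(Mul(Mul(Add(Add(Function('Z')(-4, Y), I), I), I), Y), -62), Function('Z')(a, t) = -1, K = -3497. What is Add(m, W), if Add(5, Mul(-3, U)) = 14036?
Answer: 685625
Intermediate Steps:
U = -4677 (U = Add(Rational(5, 3), Mul(Rational(-1, 3), 14036)) = Add(Rational(5, 3), Rational(-14036, 3)) = -4677)
Function('g')(I, Y) = Add(-62, Mul(I, Y, Add(-1, Mul(2, I)))) (Function('g')(I, Y) = Add(Mul(Mul(Add(Add(-1, I), I), I), Y), -62) = Add(Mul(Mul(Add(-1, Mul(2, I)), I), Y), -62) = Add(Mul(Mul(I, Add(-1, Mul(2, I))), Y), -62) = Add(Mul(I, Y, Add(-1, Mul(2, I))), -62) = Add(-62, Mul(I, Y, Add(-1, Mul(2, I)))))
m = 700585 (m = Add(Add(-62, Mul(-1, -55, 114), Mul(2, 114, Pow(-55, 2))), Mul(-1, -4677)) = Add(Add(-62, 6270, Mul(2, 114, 3025)), 4677) = Add(Add(-62, 6270, 689700), 4677) = Add(695908, 4677) = 700585)
W = -14960 (W = Add(-3497, Mul(-1, 11463)) = Add(-3497, -11463) = -14960)
Add(m, W) = Add(700585, -14960) = 685625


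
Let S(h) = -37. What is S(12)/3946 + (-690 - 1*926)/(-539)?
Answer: 6356793/2126894 ≈ 2.9888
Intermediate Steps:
S(12)/3946 + (-690 - 1*926)/(-539) = -37/3946 + (-690 - 1*926)/(-539) = -37*1/3946 + (-690 - 926)*(-1/539) = -37/3946 - 1616*(-1/539) = -37/3946 + 1616/539 = 6356793/2126894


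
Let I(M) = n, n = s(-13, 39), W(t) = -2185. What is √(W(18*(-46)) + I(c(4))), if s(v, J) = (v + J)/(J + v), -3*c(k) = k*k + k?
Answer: 2*I*√546 ≈ 46.733*I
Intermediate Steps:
c(k) = -k/3 - k²/3 (c(k) = -(k*k + k)/3 = -(k² + k)/3 = -(k + k²)/3 = -k/3 - k²/3)
s(v, J) = 1 (s(v, J) = (J + v)/(J + v) = 1)
n = 1
I(M) = 1
√(W(18*(-46)) + I(c(4))) = √(-2185 + 1) = √(-2184) = 2*I*√546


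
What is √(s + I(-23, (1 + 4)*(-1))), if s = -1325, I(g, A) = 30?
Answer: I*√1295 ≈ 35.986*I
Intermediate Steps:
√(s + I(-23, (1 + 4)*(-1))) = √(-1325 + 30) = √(-1295) = I*√1295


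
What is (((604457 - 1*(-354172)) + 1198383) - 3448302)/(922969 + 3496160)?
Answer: -3010/10301 ≈ -0.29220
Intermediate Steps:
(((604457 - 1*(-354172)) + 1198383) - 3448302)/(922969 + 3496160) = (((604457 + 354172) + 1198383) - 3448302)/4419129 = ((958629 + 1198383) - 3448302)*(1/4419129) = (2157012 - 3448302)*(1/4419129) = -1291290*1/4419129 = -3010/10301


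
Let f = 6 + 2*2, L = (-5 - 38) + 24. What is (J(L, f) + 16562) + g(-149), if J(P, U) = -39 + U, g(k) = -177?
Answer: 16356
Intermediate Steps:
L = -19 (L = -43 + 24 = -19)
f = 10 (f = 6 + 4 = 10)
(J(L, f) + 16562) + g(-149) = ((-39 + 10) + 16562) - 177 = (-29 + 16562) - 177 = 16533 - 177 = 16356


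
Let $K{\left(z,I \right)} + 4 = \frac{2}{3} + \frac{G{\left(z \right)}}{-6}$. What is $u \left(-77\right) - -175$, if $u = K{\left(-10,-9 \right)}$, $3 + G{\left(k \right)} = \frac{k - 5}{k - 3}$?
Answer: $\frac{15911}{39} \approx 407.97$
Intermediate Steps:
$G{\left(k \right)} = -3 + \frac{-5 + k}{-3 + k}$ ($G{\left(k \right)} = -3 + \frac{k - 5}{k - 3} = -3 + \frac{-5 + k}{-3 + k}$)
$K{\left(z,I \right)} = - \frac{10}{3} - \frac{2 - z}{3 \left(-3 + z\right)}$ ($K{\left(z,I \right)} = -4 + \left(\frac{2}{3} + \frac{2 \frac{1}{-3 + z} \left(2 - z\right)}{-6}\right) = -4 + \left(2 \cdot \frac{1}{3} + \frac{2 \left(2 - z\right)}{-3 + z} \left(- \frac{1}{6}\right)\right) = -4 - \left(- \frac{2}{3} + \frac{2 - z}{3 \left(-3 + z\right)}\right) = - \frac{10}{3} - \frac{2 - z}{3 \left(-3 + z\right)}$)
$u = - \frac{118}{39}$ ($u = \frac{28 - -90}{3 \left(-3 - 10\right)} = \frac{28 + 90}{3 \left(-13\right)} = \frac{1}{3} \left(- \frac{1}{13}\right) 118 = - \frac{118}{39} \approx -3.0256$)
$u \left(-77\right) - -175 = \left(- \frac{118}{39}\right) \left(-77\right) - -175 = \frac{9086}{39} + 175 = \frac{15911}{39}$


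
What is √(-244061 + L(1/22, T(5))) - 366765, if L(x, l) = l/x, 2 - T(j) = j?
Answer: -366765 + I*√244127 ≈ -3.6677e+5 + 494.09*I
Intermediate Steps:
T(j) = 2 - j
√(-244061 + L(1/22, T(5))) - 366765 = √(-244061 + (2 - 1*5)/(1/22)) - 366765 = √(-244061 + (2 - 5)/(1/22)) - 366765 = √(-244061 - 3*22) - 366765 = √(-244061 - 66) - 366765 = √(-244127) - 366765 = I*√244127 - 366765 = -366765 + I*√244127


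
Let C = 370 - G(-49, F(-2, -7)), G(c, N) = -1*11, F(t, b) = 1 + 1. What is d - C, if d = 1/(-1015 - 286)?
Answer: -495682/1301 ≈ -381.00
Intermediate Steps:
F(t, b) = 2
G(c, N) = -11
d = -1/1301 (d = 1/(-1301) = -1/1301 ≈ -0.00076864)
C = 381 (C = 370 - 1*(-11) = 370 + 11 = 381)
d - C = -1/1301 - 1*381 = -1/1301 - 381 = -495682/1301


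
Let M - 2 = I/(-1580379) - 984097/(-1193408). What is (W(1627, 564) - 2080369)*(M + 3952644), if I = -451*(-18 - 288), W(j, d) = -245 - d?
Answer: -2585807391245093372146581/314339490272 ≈ -8.2262e+12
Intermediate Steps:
I = 138006 (I = -451*(-306) = 138006)
M = 1720874217193/628678980544 (M = 2 + (138006/(-1580379) - 984097/(-1193408)) = 2 + (138006*(-1/1580379) - 984097*(-1/1193408)) = 2 + (-46002/526793 + 984097/1193408) = 2 + 463516256105/628678980544 = 1720874217193/628678980544 ≈ 2.7373)
(W(1627, 564) - 2080369)*(M + 3952644) = ((-245 - 1*564) - 2080369)*(1720874217193/628678980544 + 3952644) = ((-245 - 564) - 2080369)*(2484945921247575529/628678980544) = (-809 - 2080369)*(2484945921247575529/628678980544) = -2081178*2484945921247575529/628678980544 = -2585807391245093372146581/314339490272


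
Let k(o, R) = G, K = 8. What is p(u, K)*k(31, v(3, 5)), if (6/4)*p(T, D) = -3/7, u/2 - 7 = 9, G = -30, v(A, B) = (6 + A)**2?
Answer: 60/7 ≈ 8.5714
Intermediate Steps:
k(o, R) = -30
u = 32 (u = 14 + 2*9 = 14 + 18 = 32)
p(T, D) = -2/7 (p(T, D) = 2*(-3/7)/3 = 2*(-3*1/7)/3 = (2/3)*(-3/7) = -2/7)
p(u, K)*k(31, v(3, 5)) = -2/7*(-30) = 60/7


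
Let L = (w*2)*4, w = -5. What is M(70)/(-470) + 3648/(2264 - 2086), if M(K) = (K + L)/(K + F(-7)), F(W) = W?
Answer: 1800199/87843 ≈ 20.493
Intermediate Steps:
L = -40 (L = -5*2*4 = -10*4 = -40)
M(K) = (-40 + K)/(-7 + K) (M(K) = (K - 40)/(K - 7) = (-40 + K)/(-7 + K))
M(70)/(-470) + 3648/(2264 - 2086) = ((-40 + 70)/(-7 + 70))/(-470) + 3648/(2264 - 2086) = (30/63)*(-1/470) + 3648/178 = ((1/63)*30)*(-1/470) + 3648*(1/178) = (10/21)*(-1/470) + 1824/89 = -1/987 + 1824/89 = 1800199/87843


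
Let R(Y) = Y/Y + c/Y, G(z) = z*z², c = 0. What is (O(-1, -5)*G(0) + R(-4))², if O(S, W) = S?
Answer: 1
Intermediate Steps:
G(z) = z³
R(Y) = 1 (R(Y) = Y/Y + 0/Y = 1 + 0 = 1)
(O(-1, -5)*G(0) + R(-4))² = (-1*0³ + 1)² = (-1*0 + 1)² = (0 + 1)² = 1² = 1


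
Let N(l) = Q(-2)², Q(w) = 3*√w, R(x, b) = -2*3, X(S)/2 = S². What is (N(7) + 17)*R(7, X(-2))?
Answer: 6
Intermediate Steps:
X(S) = 2*S²
R(x, b) = -6
N(l) = -18 (N(l) = (3*√(-2))² = (3*(I*√2))² = (3*I*√2)² = -18)
(N(7) + 17)*R(7, X(-2)) = (-18 + 17)*(-6) = -1*(-6) = 6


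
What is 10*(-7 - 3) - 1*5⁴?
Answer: -725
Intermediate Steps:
10*(-7 - 3) - 1*5⁴ = 10*(-10) - 1*625 = -100 - 625 = -725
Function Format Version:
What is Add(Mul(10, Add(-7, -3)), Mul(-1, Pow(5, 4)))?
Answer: -725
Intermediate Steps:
Add(Mul(10, Add(-7, -3)), Mul(-1, Pow(5, 4))) = Add(Mul(10, -10), Mul(-1, 625)) = Add(-100, -625) = -725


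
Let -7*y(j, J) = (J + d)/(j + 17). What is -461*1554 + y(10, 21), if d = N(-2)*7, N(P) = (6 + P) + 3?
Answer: -19342648/27 ≈ -7.1639e+5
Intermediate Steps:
N(P) = 9 + P
d = 49 (d = (9 - 2)*7 = 7*7 = 49)
y(j, J) = -(49 + J)/(7*(17 + j)) (y(j, J) = -(J + 49)/(7*(j + 17)) = -(49 + J)/(7*(17 + j)))
-461*1554 + y(10, 21) = -461*1554 + (-49 - 1*21)/(7*(17 + 10)) = -716394 + (⅐)*(-49 - 21)/27 = -716394 + (⅐)*(1/27)*(-70) = -716394 - 10/27 = -19342648/27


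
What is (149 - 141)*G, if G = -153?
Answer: -1224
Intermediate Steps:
(149 - 141)*G = (149 - 141)*(-153) = 8*(-153) = -1224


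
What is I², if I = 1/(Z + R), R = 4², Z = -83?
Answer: 1/4489 ≈ 0.00022277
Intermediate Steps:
R = 16
I = -1/67 (I = 1/(-83 + 16) = 1/(-67) = -1/67 ≈ -0.014925)
I² = (-1/67)² = 1/4489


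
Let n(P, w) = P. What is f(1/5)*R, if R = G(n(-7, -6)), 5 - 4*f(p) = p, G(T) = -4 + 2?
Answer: -12/5 ≈ -2.4000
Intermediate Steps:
G(T) = -2
f(p) = 5/4 - p/4
R = -2
f(1/5)*R = (5/4 - 1/4/5)*(-2) = (5/4 - 1/4*1/5)*(-2) = (5/4 - 1/20)*(-2) = (6/5)*(-2) = -12/5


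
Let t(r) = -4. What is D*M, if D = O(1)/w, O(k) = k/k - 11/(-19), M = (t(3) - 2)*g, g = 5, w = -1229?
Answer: 900/23351 ≈ 0.038542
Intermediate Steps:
M = -30 (M = (-4 - 2)*5 = -6*5 = -30)
O(k) = 30/19 (O(k) = 1 - 11*(-1/19) = 1 + 11/19 = 30/19)
D = -30/23351 (D = (30/19)/(-1229) = (30/19)*(-1/1229) = -30/23351 ≈ -0.0012847)
D*M = -30/23351*(-30) = 900/23351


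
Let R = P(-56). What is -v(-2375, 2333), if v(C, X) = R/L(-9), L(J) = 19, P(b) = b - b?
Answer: 0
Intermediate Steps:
P(b) = 0
R = 0
v(C, X) = 0 (v(C, X) = 0/19 = 0*(1/19) = 0)
-v(-2375, 2333) = -1*0 = 0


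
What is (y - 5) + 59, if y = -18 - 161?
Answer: -125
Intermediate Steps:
y = -179
(y - 5) + 59 = (-179 - 5) + 59 = -184 + 59 = -125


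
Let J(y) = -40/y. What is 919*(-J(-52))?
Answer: -9190/13 ≈ -706.92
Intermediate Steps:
919*(-J(-52)) = 919*(-(-40)/(-52)) = 919*(-(-40)*(-1)/52) = 919*(-1*10/13) = 919*(-10/13) = -9190/13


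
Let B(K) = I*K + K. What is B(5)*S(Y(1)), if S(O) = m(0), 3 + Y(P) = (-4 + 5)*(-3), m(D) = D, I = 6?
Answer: 0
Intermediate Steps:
B(K) = 7*K (B(K) = 6*K + K = 7*K)
Y(P) = -6 (Y(P) = -3 + (-4 + 5)*(-3) = -3 + 1*(-3) = -3 - 3 = -6)
S(O) = 0
B(5)*S(Y(1)) = (7*5)*0 = 35*0 = 0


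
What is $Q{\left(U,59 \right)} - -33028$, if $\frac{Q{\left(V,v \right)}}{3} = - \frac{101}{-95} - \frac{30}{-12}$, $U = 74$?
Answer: $\frac{6277351}{190} \approx 33039.0$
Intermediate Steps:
$Q{\left(V,v \right)} = \frac{2031}{190}$ ($Q{\left(V,v \right)} = 3 \left(- \frac{101}{-95} - \frac{30}{-12}\right) = 3 \left(\left(-101\right) \left(- \frac{1}{95}\right) - - \frac{5}{2}\right) = 3 \left(\frac{101}{95} + \frac{5}{2}\right) = 3 \cdot \frac{677}{190} = \frac{2031}{190}$)
$Q{\left(U,59 \right)} - -33028 = \frac{2031}{190} - -33028 = \frac{2031}{190} + 33028 = \frac{6277351}{190}$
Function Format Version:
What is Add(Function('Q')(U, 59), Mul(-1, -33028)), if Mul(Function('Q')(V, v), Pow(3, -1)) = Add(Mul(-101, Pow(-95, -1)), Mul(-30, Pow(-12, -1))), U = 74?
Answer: Rational(6277351, 190) ≈ 33039.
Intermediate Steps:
Function('Q')(V, v) = Rational(2031, 190) (Function('Q')(V, v) = Mul(3, Add(Mul(-101, Pow(-95, -1)), Mul(-30, Pow(-12, -1)))) = Mul(3, Add(Mul(-101, Rational(-1, 95)), Mul(-30, Rational(-1, 12)))) = Mul(3, Add(Rational(101, 95), Rational(5, 2))) = Mul(3, Rational(677, 190)) = Rational(2031, 190))
Add(Function('Q')(U, 59), Mul(-1, -33028)) = Add(Rational(2031, 190), Mul(-1, -33028)) = Add(Rational(2031, 190), 33028) = Rational(6277351, 190)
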